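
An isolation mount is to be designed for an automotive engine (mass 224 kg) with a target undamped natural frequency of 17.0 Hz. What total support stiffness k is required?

ω_n = 2πf_n = 2π × 17.0 = 106.8 rad/s.
k = m·ω_n² = 224 × 106.8² = 224 × 11410 = 2556000 N/m.

2560000 N/m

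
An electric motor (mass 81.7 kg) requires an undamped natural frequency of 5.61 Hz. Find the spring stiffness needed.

ω_n = 2πf_n = 2π × 5.61 = 35.25 rad/s.
k = m·ω_n² = 81.7 × 35.25² = 81.7 × 1242 = 101500 N/m.

102000 N/m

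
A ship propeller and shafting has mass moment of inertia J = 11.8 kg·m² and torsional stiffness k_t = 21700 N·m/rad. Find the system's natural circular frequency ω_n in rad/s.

42.9 rad/s

ω_n = √(k_t/J) = √(21700/11.8) = √1839 = 42.88 rad/s.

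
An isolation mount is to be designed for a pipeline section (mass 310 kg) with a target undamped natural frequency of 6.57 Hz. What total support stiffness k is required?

ω_n = 2πf_n = 2π × 6.57 = 41.28 rad/s.
k = m·ω_n² = 310 × 41.28² = 310 × 1704 = 528300 N/m.

528000 N/m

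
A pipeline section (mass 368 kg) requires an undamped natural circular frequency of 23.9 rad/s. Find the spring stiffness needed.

210000 N/m

k = m·ω_n² = 368 × 23.90² = 368 × 571.2 = 210200 N/m.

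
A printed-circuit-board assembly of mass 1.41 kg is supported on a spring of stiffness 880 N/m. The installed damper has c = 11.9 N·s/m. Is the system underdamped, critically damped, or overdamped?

underdamped

c_c = 2√(k·m) = 70.45 N·s/m; ζ = c/c_c = 11.9/70.45 = 0.169.
Since ζ < 1 the system is underdamped.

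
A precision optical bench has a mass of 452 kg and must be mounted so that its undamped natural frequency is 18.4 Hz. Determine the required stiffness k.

6040000 N/m

ω_n = 2πf_n = 2π × 18.4 = 115.6 rad/s.
k = m·ω_n² = 452 × 115.6² = 452 × 13370 = 6041000 N/m.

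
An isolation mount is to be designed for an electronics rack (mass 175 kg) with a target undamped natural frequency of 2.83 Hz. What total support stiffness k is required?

55300 N/m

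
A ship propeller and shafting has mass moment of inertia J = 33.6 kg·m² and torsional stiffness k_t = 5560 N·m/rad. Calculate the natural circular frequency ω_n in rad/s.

12.9 rad/s

ω_n = √(k_t/J) = √(5560/33.6) = √165.5 = 12.86 rad/s.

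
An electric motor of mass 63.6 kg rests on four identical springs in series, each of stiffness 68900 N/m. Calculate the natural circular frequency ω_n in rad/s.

Series springs: 1/k_eq = 4/68900, so k_eq = 68900/4 = 17220 N/m.
ω_n = √(k_eq/m) = √(17220/63.6) = √270.8 = 16.46 rad/s.

16.5 rad/s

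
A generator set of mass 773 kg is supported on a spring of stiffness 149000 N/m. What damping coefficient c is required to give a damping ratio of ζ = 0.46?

9870 N·s/m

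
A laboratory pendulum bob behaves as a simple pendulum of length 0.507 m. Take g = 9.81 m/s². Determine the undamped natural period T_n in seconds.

For a simple pendulum ω_n = √(g/L) = √(9.81/0.507) = √19.35 = 4.399 rad/s.
T_n = 2π/ω_n = 6.283/4.399 = 1.428 s.

1.43 s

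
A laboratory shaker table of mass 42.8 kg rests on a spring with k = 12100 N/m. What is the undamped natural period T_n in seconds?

ω_n = √(k/m) = √(12100/42.8) = √282.7 = 16.81 rad/s.
T_n = 2π/ω_n = 6.283/16.81 = 0.3737 s.

0.374 s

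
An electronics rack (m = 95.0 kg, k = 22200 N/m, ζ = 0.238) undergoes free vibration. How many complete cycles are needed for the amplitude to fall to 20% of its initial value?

Logarithmic decrement δ = 2πζ/√(1 − ζ²) = 2π × 0.2380/√(1 − 0.0566) = 1.540.
x_n/x₀ = e^(−nδ) ≤ 0.2; take ln: n ≥ ln(1/0.2)/δ = 1.609/1.540 = 1.045.
So 2 complete cycles are required.

2 cycles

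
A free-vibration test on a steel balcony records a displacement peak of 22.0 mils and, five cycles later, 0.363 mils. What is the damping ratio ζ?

0.130

Logarithmic decrement δ = (1/n)·ln(x₀/x_n) = (1/5)·ln(22.0/0.363) = (1/5)·ln(60.61) = 0.8209.
ζ = δ/√(4π² + δ²) = 0.8209/√(39.48 + 0.674) = 0.8209/6.337 = 0.1295.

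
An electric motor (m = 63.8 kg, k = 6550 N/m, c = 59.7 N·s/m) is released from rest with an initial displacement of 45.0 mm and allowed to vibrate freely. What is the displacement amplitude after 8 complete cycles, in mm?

4.41 mm

ζ = c/(2√(km)) = 59.7/(2√(6550 × 63.8)) = 59.7/1293 = 0.04618.
Logarithmic decrement δ = 2πζ/√(1 − ζ²) = 2π × 0.04618/√(1 − 0.00213) = 0.2904.
After n cycles, x_n/x₀ = e^(−nδ), so x_8 = 45.0 × e^(−8 × 0.2904) = 45.0 × 0.09793 = 4.407 mm.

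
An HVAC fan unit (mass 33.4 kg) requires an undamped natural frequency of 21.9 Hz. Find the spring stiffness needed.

632000 N/m

ω_n = 2πf_n = 2π × 21.9 = 137.6 rad/s.
k = m·ω_n² = 33.4 × 137.6² = 33.4 × 18930 = 632400 N/m.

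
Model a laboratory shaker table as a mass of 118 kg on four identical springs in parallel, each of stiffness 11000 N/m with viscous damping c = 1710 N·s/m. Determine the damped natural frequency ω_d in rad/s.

Parallel springs add: k_eq = 4 × 11000 = 44000 N/m.
ω_n = √(k_eq/m) = √(44000/118) = 19.31 rad/s.
Critical damping c_c = 2√(k_eq·m) = 2√(44000 × 118) = 4557 N·s/m, so ζ = c/c_c = 1710/4557 = 0.3752.
ω_d = ω_n√(1 − ζ²) = 19.31 × √(1 − 0.141) = 17.90 rad/s.

17.9 rad/s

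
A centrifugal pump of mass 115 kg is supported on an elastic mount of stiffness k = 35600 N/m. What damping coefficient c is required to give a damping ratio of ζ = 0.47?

1900 N·s/m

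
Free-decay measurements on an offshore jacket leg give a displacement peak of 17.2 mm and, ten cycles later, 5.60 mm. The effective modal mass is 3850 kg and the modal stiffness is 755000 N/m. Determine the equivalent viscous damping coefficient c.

Logarithmic decrement δ = (1/n)·ln(x₀/x_n) = (1/10)·ln(17.2/5.60) = (1/10)·ln(3.071) = 0.1122.
ζ = δ/√(4π² + δ²) = 0.1122/√(39.48 + 0.0126) = 0.1122/6.284 = 0.01786.
c = ζ · 2√(km) = 0.01786 × 2√(755000 × 3850) = 0.01786 × 107800 = 1925 N·s/m.

1930 N·s/m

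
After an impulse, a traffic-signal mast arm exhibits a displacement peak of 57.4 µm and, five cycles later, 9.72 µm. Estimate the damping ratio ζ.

Logarithmic decrement δ = (1/n)·ln(x₀/x_n) = (1/5)·ln(57.4/9.72) = (1/5)·ln(5.905) = 0.3552.
ζ = δ/√(4π² + δ²) = 0.3552/√(39.48 + 0.126) = 0.3552/6.293 = 0.05644.

0.0564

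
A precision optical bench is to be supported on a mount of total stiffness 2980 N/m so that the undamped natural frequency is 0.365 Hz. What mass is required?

567 kg

ω_n = 2πf_n = 2π × 0.365 = 2.293 rad/s.
m = k/ω_n² = 2980/2.293² = 2980/5.260 = 566.6 kg.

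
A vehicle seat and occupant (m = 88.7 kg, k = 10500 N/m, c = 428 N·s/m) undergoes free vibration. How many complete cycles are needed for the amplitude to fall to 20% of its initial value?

2 cycles

ζ = c/(2√(km)) = 428/(2√(10500 × 88.7)) = 428/1930 = 0.2217.
Logarithmic decrement δ = 2πζ/√(1 − ζ²) = 2π × 0.2217/√(1 − 0.0492) = 1.429.
x_n/x₀ = e^(−nδ) ≤ 0.2; take ln: n ≥ ln(1/0.2)/δ = 1.609/1.429 = 1.126.
So 2 complete cycles are required.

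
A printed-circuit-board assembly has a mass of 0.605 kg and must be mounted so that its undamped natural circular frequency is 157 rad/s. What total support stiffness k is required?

k = m·ω_n² = 0.605 × 157.0² = 0.605 × 24650 = 14910 N/m.

14900 N/m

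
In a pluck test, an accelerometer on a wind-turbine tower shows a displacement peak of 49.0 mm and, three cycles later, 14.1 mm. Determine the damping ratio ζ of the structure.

0.0659

Logarithmic decrement δ = (1/n)·ln(x₀/x_n) = (1/3)·ln(49.0/14.1) = (1/3)·ln(3.475) = 0.4152.
ζ = δ/√(4π² + δ²) = 0.4152/√(39.48 + 0.172) = 0.4152/6.297 = 0.06594.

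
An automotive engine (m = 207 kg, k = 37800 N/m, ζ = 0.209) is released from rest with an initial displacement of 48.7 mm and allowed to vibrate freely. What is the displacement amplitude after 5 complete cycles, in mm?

0.0591 mm

Logarithmic decrement δ = 2πζ/√(1 − ζ²) = 2π × 0.2090/√(1 − 0.0437) = 1.343.
After n cycles, x_n/x₀ = e^(−nδ), so x_5 = 48.7 × e^(−5 × 1.343) = 48.7 × 0.001214 = 0.05910 mm.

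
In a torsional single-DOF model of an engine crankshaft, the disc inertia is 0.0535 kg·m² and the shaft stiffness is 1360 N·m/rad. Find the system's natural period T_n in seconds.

0.0394 s

ω_n = √(k_t/J) = √(1360/0.0535) = √25420 = 159.4 rad/s.
T_n = 2π/ω_n = 6.283/159.4 = 0.03941 s.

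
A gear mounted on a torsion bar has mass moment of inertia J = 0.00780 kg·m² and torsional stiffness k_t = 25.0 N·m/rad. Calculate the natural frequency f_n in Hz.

ω_n = √(k_t/J) = √(25.0/0.00780) = √3205 = 56.61 rad/s.
f_n = ω_n/(2π) = 56.61/6.283 = 9.010 Hz.

9.01 Hz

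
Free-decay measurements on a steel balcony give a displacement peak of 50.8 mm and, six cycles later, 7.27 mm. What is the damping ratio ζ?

Logarithmic decrement δ = (1/n)·ln(x₀/x_n) = (1/6)·ln(50.8/7.27) = (1/6)·ln(6.988) = 0.3240.
ζ = δ/√(4π² + δ²) = 0.3240/√(39.48 + 0.105) = 0.3240/6.292 = 0.05150.

0.0515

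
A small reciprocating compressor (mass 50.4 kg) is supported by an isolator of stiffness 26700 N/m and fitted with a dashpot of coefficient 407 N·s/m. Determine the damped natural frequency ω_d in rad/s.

22.7 rad/s

ω_n = √(k/m) = √(26700/50.4) = 23.02 rad/s.
Critical damping c_c = 2√(k·m) = 2√(26700 × 50.4) = 2320 N·s/m, so ζ = c/c_c = 407/2320 = 0.1754.
ω_d = ω_n√(1 − ζ²) = 23.02 × √(1 − 0.0308) = 22.66 rad/s.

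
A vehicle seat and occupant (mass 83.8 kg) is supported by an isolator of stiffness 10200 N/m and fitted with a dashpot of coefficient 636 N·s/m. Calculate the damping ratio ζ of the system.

0.344

ω_n = √(k/m) = √(10200/83.8) = 11.03 rad/s.
Critical damping c_c = 2√(k·m) = 2√(10200 × 83.8) = 1849 N·s/m, so ζ = c/c_c = 636/1849 = 0.3440.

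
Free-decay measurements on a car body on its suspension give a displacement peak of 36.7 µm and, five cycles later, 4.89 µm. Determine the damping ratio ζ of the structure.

Logarithmic decrement δ = (1/n)·ln(x₀/x_n) = (1/5)·ln(36.7/4.89) = (1/5)·ln(7.505) = 0.4031.
ζ = δ/√(4π² + δ²) = 0.4031/√(39.48 + 0.163) = 0.4031/6.296 = 0.06403.

0.0640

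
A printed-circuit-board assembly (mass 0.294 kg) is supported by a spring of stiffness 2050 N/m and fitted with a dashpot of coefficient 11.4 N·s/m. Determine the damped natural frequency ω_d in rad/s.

ω_n = √(k/m) = √(2050/0.294) = 83.50 rad/s.
Critical damping c_c = 2√(k·m) = 2√(2050 × 0.294) = 49.10 N·s/m, so ζ = c/c_c = 11.4/49.10 = 0.2322.
ω_d = ω_n√(1 − ζ²) = 83.50 × √(1 − 0.0539) = 81.22 rad/s.

81.2 rad/s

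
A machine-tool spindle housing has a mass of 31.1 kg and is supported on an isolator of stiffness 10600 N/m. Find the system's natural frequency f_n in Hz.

2.94 Hz

ω_n = √(k/m) = √(10600/31.1) = √340.8 = 18.46 rad/s.
f_n = ω_n/(2π) = 18.46/6.283 = 2.938 Hz.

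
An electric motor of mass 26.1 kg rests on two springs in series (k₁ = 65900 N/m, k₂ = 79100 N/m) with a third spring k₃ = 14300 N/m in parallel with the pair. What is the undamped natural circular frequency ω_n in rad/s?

43.9 rad/s

Series pair: k_s = k₁k₂/(k₁+k₂) = (65900)(79100)/(65900 + 79100) = 35950 N/m. In parallel with k₃: k_eq = 35950 + 14300 = 50250 N/m.
ω_n = √(k_eq/m) = √(50250/26.1) = √1925 = 43.88 rad/s.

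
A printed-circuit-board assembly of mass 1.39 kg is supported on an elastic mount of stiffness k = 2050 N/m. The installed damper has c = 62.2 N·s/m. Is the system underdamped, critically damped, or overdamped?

underdamped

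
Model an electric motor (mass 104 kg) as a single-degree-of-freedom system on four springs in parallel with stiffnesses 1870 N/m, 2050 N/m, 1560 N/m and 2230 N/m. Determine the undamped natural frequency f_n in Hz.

1.37 Hz

Parallel springs add: k_eq = 1870 + 2050 + 1560 + 2230 = 7710 N/m.
ω_n = √(k_eq/m) = √(7710/104) = √74.13 = 8.610 rad/s.
f_n = ω_n/(2π) = 8.610/6.283 = 1.370 Hz.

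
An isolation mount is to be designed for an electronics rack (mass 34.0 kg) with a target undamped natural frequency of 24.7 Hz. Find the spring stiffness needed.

ω_n = 2πf_n = 2π × 24.7 = 155.2 rad/s.
k = m·ω_n² = 34.0 × 155.2² = 34.0 × 24090 = 818900 N/m.

819000 N/m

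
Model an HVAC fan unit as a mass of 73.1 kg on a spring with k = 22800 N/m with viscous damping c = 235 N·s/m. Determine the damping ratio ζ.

0.0910

ω_n = √(k/m) = √(22800/73.1) = 17.66 rad/s.
Critical damping c_c = 2√(k·m) = 2√(22800 × 73.1) = 2582 N·s/m, so ζ = c/c_c = 235/2582 = 0.09101.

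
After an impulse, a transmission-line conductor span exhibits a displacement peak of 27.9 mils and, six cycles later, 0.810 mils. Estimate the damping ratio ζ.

0.0935

Logarithmic decrement δ = (1/n)·ln(x₀/x_n) = (1/6)·ln(27.9/0.810) = (1/6)·ln(34.44) = 0.5899.
ζ = δ/√(4π² + δ²) = 0.5899/√(39.48 + 0.348) = 0.5899/6.311 = 0.09347.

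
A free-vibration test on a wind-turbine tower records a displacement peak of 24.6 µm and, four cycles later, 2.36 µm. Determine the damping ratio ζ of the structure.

0.0929

Logarithmic decrement δ = (1/n)·ln(x₀/x_n) = (1/4)·ln(24.6/2.36) = (1/4)·ln(10.42) = 0.5860.
ζ = δ/√(4π² + δ²) = 0.5860/√(39.48 + 0.343) = 0.5860/6.310 = 0.09287.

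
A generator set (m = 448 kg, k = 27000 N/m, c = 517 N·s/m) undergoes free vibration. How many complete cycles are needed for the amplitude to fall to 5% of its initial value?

7 cycles

ζ = c/(2√(km)) = 517/(2√(27000 × 448)) = 517/6956 = 0.07433.
Logarithmic decrement δ = 2πζ/√(1 − ζ²) = 2π × 0.07433/√(1 − 0.00552) = 0.4683.
x_n/x₀ = e^(−nδ) ≤ 0.05; take ln: n ≥ ln(1/0.05)/δ = 2.996/0.4683 = 6.397.
So 7 complete cycles are required.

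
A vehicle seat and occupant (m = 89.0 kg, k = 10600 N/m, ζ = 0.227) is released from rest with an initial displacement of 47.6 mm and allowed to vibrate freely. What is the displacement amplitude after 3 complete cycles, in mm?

Logarithmic decrement δ = 2πζ/√(1 − ζ²) = 2π × 0.2270/√(1 − 0.0515) = 1.465.
After n cycles, x_n/x₀ = e^(−nδ), so x_3 = 47.6 × e^(−3 × 1.465) = 47.6 × 0.01236 = 0.5882 mm.

0.588 mm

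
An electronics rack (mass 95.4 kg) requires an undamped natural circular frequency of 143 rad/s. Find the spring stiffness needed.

k = m·ω_n² = 95.4 × 143.0² = 95.4 × 20450 = 1951000 N/m.

1950000 N/m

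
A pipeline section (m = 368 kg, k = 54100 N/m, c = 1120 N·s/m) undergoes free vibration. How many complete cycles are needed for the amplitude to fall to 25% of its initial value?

2 cycles

ζ = c/(2√(km)) = 1120/(2√(54100 × 368)) = 1120/8924 = 0.1255.
Logarithmic decrement δ = 2πζ/√(1 − ζ²) = 2π × 0.1255/√(1 − 0.0158) = 0.7949.
x_n/x₀ = e^(−nδ) ≤ 0.25; take ln: n ≥ ln(1/0.25)/δ = 1.386/0.7949 = 1.744.
So 2 complete cycles are required.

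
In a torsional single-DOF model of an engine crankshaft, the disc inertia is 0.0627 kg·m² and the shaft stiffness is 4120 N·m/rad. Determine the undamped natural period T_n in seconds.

0.0245 s

ω_n = √(k_t/J) = √(4120/0.0627) = √65710 = 256.3 rad/s.
T_n = 2π/ω_n = 6.283/256.3 = 0.02451 s.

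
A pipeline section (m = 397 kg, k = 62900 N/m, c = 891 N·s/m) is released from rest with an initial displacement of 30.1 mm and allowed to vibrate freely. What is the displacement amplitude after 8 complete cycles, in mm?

0.335 mm

ζ = c/(2√(km)) = 891/(2√(62900 × 397)) = 891/9994 = 0.08915.
Logarithmic decrement δ = 2πζ/√(1 − ζ²) = 2π × 0.08915/√(1 − 0.00795) = 0.5624.
After n cycles, x_n/x₀ = e^(−nδ), so x_8 = 30.1 × e^(−8 × 0.5624) = 30.1 × 0.01112 = 0.3347 mm.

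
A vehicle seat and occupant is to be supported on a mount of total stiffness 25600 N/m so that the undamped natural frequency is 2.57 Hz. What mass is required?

ω_n = 2πf_n = 2π × 2.57 = 16.15 rad/s.
m = k/ω_n² = 25600/16.15² = 25600/260.8 = 98.18 kg.

98.2 kg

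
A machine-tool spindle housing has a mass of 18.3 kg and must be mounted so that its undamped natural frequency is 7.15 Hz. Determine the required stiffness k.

ω_n = 2πf_n = 2π × 7.15 = 44.92 rad/s.
k = m·ω_n² = 18.3 × 44.92² = 18.3 × 2018 = 36930 N/m.

36900 N/m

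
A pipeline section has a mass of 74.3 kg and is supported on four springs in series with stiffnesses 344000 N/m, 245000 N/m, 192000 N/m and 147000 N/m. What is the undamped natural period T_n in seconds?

0.236 s

Series springs: 1/k_eq = 1/344000 + 1/245000 + 1/192000 + 1/147000 = 1.900×10^-5, so k_eq = 52630 N/m.
ω_n = √(k_eq/m) = √(52630/74.3) = √708.4 = 26.62 rad/s.
T_n = 2π/ω_n = 6.283/26.62 = 0.2361 s.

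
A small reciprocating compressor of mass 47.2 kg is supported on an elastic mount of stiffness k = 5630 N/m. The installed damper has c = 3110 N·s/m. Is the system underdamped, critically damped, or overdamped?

c_c = 2√(k·m) = 1031 N·s/m; ζ = c/c_c = 3110/1031 = 3.02.
Since ζ > 1 the system is overdamped.

overdamped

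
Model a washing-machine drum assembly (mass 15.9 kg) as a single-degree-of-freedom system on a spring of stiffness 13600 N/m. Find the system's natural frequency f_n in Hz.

4.65 Hz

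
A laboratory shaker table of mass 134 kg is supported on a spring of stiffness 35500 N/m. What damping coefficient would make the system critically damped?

4360 N·s/m

c_c = 2√(k·m) = 2√(35500 × 134) = 2 × 2181 = 4362 N·s/m.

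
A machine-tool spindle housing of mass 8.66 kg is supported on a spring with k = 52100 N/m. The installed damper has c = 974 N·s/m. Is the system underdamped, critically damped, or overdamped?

underdamped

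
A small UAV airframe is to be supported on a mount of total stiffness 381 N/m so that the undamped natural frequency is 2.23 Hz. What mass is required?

ω_n = 2πf_n = 2π × 2.23 = 14.01 rad/s.
m = k/ω_n² = 381/14.01² = 381/196.3 = 1.941 kg.

1.94 kg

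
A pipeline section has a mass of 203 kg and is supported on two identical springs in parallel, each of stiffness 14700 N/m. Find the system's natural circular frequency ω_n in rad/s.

Parallel springs add: k_eq = 2 × 14700 = 29400 N/m.
ω_n = √(k_eq/m) = √(29400/203) = √144.8 = 12.03 rad/s.

12.0 rad/s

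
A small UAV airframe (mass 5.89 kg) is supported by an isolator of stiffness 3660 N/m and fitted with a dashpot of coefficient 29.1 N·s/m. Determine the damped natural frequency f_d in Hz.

3.95 Hz

ω_n = √(k/m) = √(3660/5.89) = 24.93 rad/s.
Critical damping c_c = 2√(k·m) = 2√(3660 × 5.89) = 293.6 N·s/m, so ζ = c/c_c = 29.1/293.6 = 0.09910.
ω_d = ω_n√(1 − ζ²) = 24.93 × √(1 − 0.00982) = 24.81 rad/s.
f_d = ω_d/(2π) = 3.948 Hz.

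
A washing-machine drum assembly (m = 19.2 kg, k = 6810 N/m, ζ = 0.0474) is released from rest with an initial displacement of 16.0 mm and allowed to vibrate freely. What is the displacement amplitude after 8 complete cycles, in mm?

Logarithmic decrement δ = 2πζ/√(1 − ζ²) = 2π × 0.04740/√(1 − 0.00225) = 0.2982.
After n cycles, x_n/x₀ = e^(−nδ), so x_8 = 16.0 × e^(−8 × 0.2982) = 16.0 × 0.09206 = 1.473 mm.

1.47 mm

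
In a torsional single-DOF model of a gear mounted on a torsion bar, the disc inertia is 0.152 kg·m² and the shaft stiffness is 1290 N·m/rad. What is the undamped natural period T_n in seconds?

ω_n = √(k_t/J) = √(1290/0.152) = √8487 = 92.12 rad/s.
T_n = 2π/ω_n = 6.283/92.12 = 0.06820 s.

0.0682 s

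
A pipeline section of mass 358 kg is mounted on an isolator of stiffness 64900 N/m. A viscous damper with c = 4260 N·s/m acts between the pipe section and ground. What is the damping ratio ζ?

0.442

ω_n = √(k/m) = √(64900/358) = 13.46 rad/s.
Critical damping c_c = 2√(k·m) = 2√(64900 × 358) = 9640 N·s/m, so ζ = c/c_c = 4260/9640 = 0.4419.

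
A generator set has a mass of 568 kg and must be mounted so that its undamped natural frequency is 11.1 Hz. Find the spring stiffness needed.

ω_n = 2πf_n = 2π × 11.1 = 69.74 rad/s.
k = m·ω_n² = 568 × 69.74² = 568 × 4864 = 2763000 N/m.

2760000 N/m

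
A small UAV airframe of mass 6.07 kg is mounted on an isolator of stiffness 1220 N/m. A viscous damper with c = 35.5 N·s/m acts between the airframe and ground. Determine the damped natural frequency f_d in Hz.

2.21 Hz

ω_n = √(k/m) = √(1220/6.07) = 14.18 rad/s.
Critical damping c_c = 2√(k·m) = 2√(1220 × 6.07) = 172.1 N·s/m, so ζ = c/c_c = 35.5/172.1 = 0.2063.
ω_d = ω_n√(1 − ζ²) = 14.18 × √(1 − 0.0425) = 13.87 rad/s.
f_d = ω_d/(2π) = 2.208 Hz.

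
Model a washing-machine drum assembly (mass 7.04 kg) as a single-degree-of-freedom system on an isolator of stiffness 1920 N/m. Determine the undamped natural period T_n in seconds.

0.380 s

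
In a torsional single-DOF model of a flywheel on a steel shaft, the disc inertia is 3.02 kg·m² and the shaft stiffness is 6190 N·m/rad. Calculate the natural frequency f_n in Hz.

7.21 Hz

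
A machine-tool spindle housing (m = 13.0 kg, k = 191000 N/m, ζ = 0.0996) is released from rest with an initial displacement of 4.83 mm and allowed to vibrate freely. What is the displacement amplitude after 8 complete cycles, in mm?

0.0315 mm

Logarithmic decrement δ = 2πζ/√(1 − ζ²) = 2π × 0.09960/√(1 − 0.00992) = 0.6289.
After n cycles, x_n/x₀ = e^(−nδ), so x_8 = 4.83 × e^(−8 × 0.6289) = 4.83 × 0.006529 = 0.03154 mm.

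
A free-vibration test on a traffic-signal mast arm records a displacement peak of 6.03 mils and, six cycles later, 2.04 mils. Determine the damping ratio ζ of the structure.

Logarithmic decrement δ = (1/n)·ln(x₀/x_n) = (1/6)·ln(6.03/2.04) = (1/6)·ln(2.956) = 0.1806.
ζ = δ/√(4π² + δ²) = 0.1806/√(39.48 + 0.0326) = 0.1806/6.286 = 0.02874.

0.0287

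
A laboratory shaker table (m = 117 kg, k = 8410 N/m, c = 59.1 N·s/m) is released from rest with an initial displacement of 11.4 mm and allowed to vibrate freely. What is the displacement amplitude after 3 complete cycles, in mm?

6.50 mm

ζ = c/(2√(km)) = 59.1/(2√(8410 × 117)) = 59.1/1984 = 0.02979.
Logarithmic decrement δ = 2πζ/√(1 − ζ²) = 2π × 0.02979/√(1 − 0.000887) = 0.1873.
After n cycles, x_n/x₀ = e^(−nδ), so x_3 = 11.4 × e^(−3 × 0.1873) = 11.4 × 0.5702 = 6.500 mm.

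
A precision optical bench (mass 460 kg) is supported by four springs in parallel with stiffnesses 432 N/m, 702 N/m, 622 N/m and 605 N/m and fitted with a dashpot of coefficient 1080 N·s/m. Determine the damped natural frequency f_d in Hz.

Parallel springs add: k_eq = 432 + 702 + 622 + 605 = 2361 N/m.
ω_n = √(k_eq/m) = √(2361/460) = 2.266 rad/s.
Critical damping c_c = 2√(k_eq·m) = 2√(2361 × 460) = 2084 N·s/m, so ζ = c/c_c = 1080/2084 = 0.5182.
ω_d = ω_n√(1 − ζ²) = 2.266 × √(1 − 0.268) = 1.938 rad/s.
f_d = ω_d/(2π) = 0.3084 Hz.

0.308 Hz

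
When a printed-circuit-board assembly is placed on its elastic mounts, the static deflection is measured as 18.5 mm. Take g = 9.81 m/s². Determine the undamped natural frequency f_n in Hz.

3.66 Hz

ω_n = √(g/δ_st) = √(9.81/0.0185) = √530.3 = 23.03 rad/s.
f_n = ω_n/(2π) = 23.03/6.283 = 3.665 Hz.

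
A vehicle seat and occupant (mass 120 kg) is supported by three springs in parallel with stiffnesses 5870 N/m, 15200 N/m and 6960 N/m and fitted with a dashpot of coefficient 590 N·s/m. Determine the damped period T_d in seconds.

0.417 s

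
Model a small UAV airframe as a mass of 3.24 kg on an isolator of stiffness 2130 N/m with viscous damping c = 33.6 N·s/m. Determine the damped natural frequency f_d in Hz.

ω_n = √(k/m) = √(2130/3.24) = 25.64 rad/s.
Critical damping c_c = 2√(k·m) = 2√(2130 × 3.24) = 166.1 N·s/m, so ζ = c/c_c = 33.6/166.1 = 0.2022.
ω_d = ω_n√(1 − ζ²) = 25.64 × √(1 − 0.0409) = 25.11 rad/s.
f_d = ω_d/(2π) = 3.996 Hz.

4.00 Hz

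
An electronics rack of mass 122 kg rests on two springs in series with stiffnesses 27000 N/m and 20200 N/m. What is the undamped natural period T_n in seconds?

0.646 s

Series springs: 1/k_eq = 1/27000 + 1/20200 = 8.654×10^-5, so k_eq = 11560 N/m.
ω_n = √(k_eq/m) = √(11560/122) = √94.71 = 9.732 rad/s.
T_n = 2π/ω_n = 6.283/9.732 = 0.6456 s.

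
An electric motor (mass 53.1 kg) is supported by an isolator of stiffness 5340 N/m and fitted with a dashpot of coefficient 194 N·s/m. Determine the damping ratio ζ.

ω_n = √(k/m) = √(5340/53.1) = 10.03 rad/s.
Critical damping c_c = 2√(k·m) = 2√(5340 × 53.1) = 1065 N·s/m, so ζ = c/c_c = 194/1065 = 0.1822.

0.182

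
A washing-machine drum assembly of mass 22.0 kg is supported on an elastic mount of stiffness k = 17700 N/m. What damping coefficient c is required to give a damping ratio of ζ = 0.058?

72.4 N·s/m

c_c = 2√(k·m) = 2√(17700 × 22.0) = 1248 N·s/m.
c = ζ·c_c = 0.058 × 1248 = 72.39 N·s/m.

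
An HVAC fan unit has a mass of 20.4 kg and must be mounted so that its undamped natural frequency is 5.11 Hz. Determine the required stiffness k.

21000 N/m

ω_n = 2πf_n = 2π × 5.11 = 32.11 rad/s.
k = m·ω_n² = 20.4 × 32.11² = 20.4 × 1031 = 21030 N/m.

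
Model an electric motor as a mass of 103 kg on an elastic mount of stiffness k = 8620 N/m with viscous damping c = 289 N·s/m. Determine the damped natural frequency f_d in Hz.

1.44 Hz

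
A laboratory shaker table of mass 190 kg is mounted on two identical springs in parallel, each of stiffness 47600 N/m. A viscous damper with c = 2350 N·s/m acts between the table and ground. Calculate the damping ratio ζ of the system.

Parallel springs add: k_eq = 2 × 47600 = 95200 N/m.
ω_n = √(k_eq/m) = √(95200/190) = 22.38 rad/s.
Critical damping c_c = 2√(k_eq·m) = 2√(95200 × 190) = 8506 N·s/m, so ζ = c/c_c = 2350/8506 = 0.2763.

0.276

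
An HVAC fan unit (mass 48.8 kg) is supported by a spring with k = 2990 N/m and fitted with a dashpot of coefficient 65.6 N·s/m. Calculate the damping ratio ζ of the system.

ω_n = √(k/m) = √(2990/48.8) = 7.828 rad/s.
Critical damping c_c = 2√(k·m) = 2√(2990 × 48.8) = 764.0 N·s/m, so ζ = c/c_c = 65.6/764.0 = 0.08587.

0.0859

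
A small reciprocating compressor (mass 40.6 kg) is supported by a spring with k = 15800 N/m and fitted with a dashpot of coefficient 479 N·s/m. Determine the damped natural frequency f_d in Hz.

3.00 Hz

ω_n = √(k/m) = √(15800/40.6) = 19.73 rad/s.
Critical damping c_c = 2√(k·m) = 2√(15800 × 40.6) = 1602 N·s/m, so ζ = c/c_c = 479/1602 = 0.2990.
ω_d = ω_n√(1 − ζ²) = 19.73 × √(1 − 0.0894) = 18.82 rad/s.
f_d = ω_d/(2π) = 2.996 Hz.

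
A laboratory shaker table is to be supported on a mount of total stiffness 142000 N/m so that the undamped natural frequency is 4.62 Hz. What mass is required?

169 kg

ω_n = 2πf_n = 2π × 4.62 = 29.03 rad/s.
m = k/ω_n² = 142000/29.03² = 142000/842.6 = 168.5 kg.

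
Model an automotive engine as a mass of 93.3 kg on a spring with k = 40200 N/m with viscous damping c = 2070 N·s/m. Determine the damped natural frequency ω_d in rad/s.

17.5 rad/s

ω_n = √(k/m) = √(40200/93.3) = 20.76 rad/s.
Critical damping c_c = 2√(k·m) = 2√(40200 × 93.3) = 3873 N·s/m, so ζ = c/c_c = 2070/3873 = 0.5344.
ω_d = ω_n√(1 − ζ²) = 20.76 × √(1 − 0.286) = 17.54 rad/s.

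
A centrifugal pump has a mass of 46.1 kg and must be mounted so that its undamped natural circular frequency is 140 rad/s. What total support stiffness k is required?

k = m·ω_n² = 46.1 × 140.0² = 46.1 × 19600 = 903600 N/m.

904000 N/m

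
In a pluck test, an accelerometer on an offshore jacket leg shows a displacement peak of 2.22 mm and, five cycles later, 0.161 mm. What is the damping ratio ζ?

0.0832

Logarithmic decrement δ = (1/n)·ln(x₀/x_n) = (1/5)·ln(2.22/0.161) = (1/5)·ln(13.79) = 0.5248.
ζ = δ/√(4π² + δ²) = 0.5248/√(39.48 + 0.275) = 0.5248/6.305 = 0.08323.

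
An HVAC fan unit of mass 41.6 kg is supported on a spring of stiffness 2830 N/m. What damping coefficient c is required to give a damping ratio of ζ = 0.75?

c_c = 2√(k·m) = 2√(2830 × 41.6) = 686.2 N·s/m.
c = ζ·c_c = 0.75 × 686.2 = 514.7 N·s/m.

515 N·s/m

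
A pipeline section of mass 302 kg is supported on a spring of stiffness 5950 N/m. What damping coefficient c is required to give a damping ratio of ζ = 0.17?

456 N·s/m

c_c = 2√(k·m) = 2√(5950 × 302) = 2681 N·s/m.
c = ζ·c_c = 0.17 × 2681 = 455.8 N·s/m.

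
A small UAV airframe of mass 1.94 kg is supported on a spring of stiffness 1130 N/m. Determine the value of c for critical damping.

93.6 N·s/m

c_c = 2√(k·m) = 2√(1130 × 1.94) = 2 × 46.82 = 93.64 N·s/m.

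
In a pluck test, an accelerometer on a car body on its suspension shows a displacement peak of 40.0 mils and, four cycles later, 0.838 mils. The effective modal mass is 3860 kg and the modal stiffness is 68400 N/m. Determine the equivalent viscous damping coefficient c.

4940 N·s/m

Logarithmic decrement δ = (1/n)·ln(x₀/x_n) = (1/4)·ln(40.0/0.838) = (1/4)·ln(47.73) = 0.9664.
ζ = δ/√(4π² + δ²) = 0.9664/√(39.48 + 0.934) = 0.9664/6.357 = 0.1520.
c = ζ · 2√(km) = 0.1520 × 2√(68400 × 3860) = 0.1520 × 32500 = 4940 N·s/m.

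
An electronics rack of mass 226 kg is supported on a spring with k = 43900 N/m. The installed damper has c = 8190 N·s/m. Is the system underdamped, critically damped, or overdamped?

overdamped

c_c = 2√(k·m) = 6300 N·s/m; ζ = c/c_c = 8190/6300 = 1.30.
Since ζ > 1 the system is overdamped.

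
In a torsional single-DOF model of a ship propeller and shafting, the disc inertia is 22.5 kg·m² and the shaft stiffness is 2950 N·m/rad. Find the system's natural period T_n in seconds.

ω_n = √(k_t/J) = √(2950/22.5) = √131.1 = 11.45 rad/s.
T_n = 2π/ω_n = 6.283/11.45 = 0.5487 s.

0.549 s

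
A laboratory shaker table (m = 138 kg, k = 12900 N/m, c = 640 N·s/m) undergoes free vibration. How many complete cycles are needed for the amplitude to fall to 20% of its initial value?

2 cycles

ζ = c/(2√(km)) = 640/(2√(12900 × 138)) = 640/2668 = 0.2398.
Logarithmic decrement δ = 2πζ/√(1 − ζ²) = 2π × 0.2398/√(1 − 0.0575) = 1.552.
x_n/x₀ = e^(−nδ) ≤ 0.2; take ln: n ≥ ln(1/0.2)/δ = 1.609/1.552 = 1.037.
So 2 complete cycles are required.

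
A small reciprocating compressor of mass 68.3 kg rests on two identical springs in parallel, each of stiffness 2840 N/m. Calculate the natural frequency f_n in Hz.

Parallel springs add: k_eq = 2 × 2840 = 5680 N/m.
ω_n = √(k_eq/m) = √(5680/68.3) = √83.16 = 9.119 rad/s.
f_n = ω_n/(2π) = 9.119/6.283 = 1.451 Hz.

1.45 Hz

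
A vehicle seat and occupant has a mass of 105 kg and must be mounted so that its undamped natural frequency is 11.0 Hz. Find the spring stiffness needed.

502000 N/m

ω_n = 2πf_n = 2π × 11.0 = 69.12 rad/s.
k = m·ω_n² = 105 × 69.12² = 105 × 4777 = 501600 N/m.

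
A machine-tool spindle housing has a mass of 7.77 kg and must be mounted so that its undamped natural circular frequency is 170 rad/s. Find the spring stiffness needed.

k = m·ω_n² = 7.77 × 170.0² = 7.77 × 28900 = 224600 N/m.

225000 N/m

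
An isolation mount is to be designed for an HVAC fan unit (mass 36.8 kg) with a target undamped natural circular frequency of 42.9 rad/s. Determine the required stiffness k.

k = m·ω_n² = 36.8 × 42.90² = 36.8 × 1840 = 67730 N/m.

67700 N/m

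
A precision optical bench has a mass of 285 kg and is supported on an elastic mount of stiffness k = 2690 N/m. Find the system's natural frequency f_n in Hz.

ω_n = √(k/m) = √(2690/285) = √9.439 = 3.072 rad/s.
f_n = ω_n/(2π) = 3.072/6.283 = 0.4890 Hz.

0.489 Hz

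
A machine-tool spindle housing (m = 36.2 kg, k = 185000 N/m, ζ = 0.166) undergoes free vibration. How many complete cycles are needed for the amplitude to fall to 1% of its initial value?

Logarithmic decrement δ = 2πζ/√(1 − ζ²) = 2π × 0.1660/√(1 − 0.0276) = 1.058.
x_n/x₀ = e^(−nδ) ≤ 0.01; take ln: n ≥ ln(1/0.01)/δ = 4.605/1.058 = 4.354.
So 5 complete cycles are required.

5 cycles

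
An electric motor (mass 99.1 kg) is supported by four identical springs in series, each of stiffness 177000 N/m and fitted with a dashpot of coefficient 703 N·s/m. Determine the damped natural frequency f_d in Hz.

3.32 Hz

Series springs: 1/k_eq = 4/177000, so k_eq = 177000/4 = 44250 N/m.
ω_n = √(k_eq/m) = √(44250/99.1) = 21.13 rad/s.
Critical damping c_c = 2√(k_eq·m) = 2√(44250 × 99.1) = 4188 N·s/m, so ζ = c/c_c = 703/4188 = 0.1679.
ω_d = ω_n√(1 − ζ²) = 21.13 × √(1 − 0.0282) = 20.83 rad/s.
f_d = ω_d/(2π) = 3.315 Hz.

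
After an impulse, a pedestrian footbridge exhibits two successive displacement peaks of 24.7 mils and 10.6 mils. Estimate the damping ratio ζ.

0.133

Logarithmic decrement δ = (1/n)·ln(x₀/x_n) = (1/1)·ln(24.7/10.6) = (1/1)·ln(2.330) = 0.8459.
ζ = δ/√(4π² + δ²) = 0.8459/√(39.48 + 0.716) = 0.8459/6.340 = 0.1334.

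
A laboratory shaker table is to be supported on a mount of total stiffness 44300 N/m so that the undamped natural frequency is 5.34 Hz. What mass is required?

39.4 kg

ω_n = 2πf_n = 2π × 5.34 = 33.55 rad/s.
m = k/ω_n² = 44300/33.55² = 44300/1126 = 39.35 kg.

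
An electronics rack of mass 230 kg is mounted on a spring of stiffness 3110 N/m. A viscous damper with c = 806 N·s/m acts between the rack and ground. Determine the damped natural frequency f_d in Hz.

ω_n = √(k/m) = √(3110/230) = 3.677 rad/s.
Critical damping c_c = 2√(k·m) = 2√(3110 × 230) = 1692 N·s/m, so ζ = c/c_c = 806/1692 = 0.4765.
ω_d = ω_n√(1 − ζ²) = 3.677 × √(1 − 0.227) = 3.233 rad/s.
f_d = ω_d/(2π) = 0.5145 Hz.

0.515 Hz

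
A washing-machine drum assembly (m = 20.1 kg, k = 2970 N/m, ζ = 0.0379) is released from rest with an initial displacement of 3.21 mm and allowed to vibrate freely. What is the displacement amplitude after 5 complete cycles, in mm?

0.975 mm

Logarithmic decrement δ = 2πζ/√(1 − ζ²) = 2π × 0.03790/√(1 − 0.00144) = 0.2383.
After n cycles, x_n/x₀ = e^(−nδ), so x_5 = 3.21 × e^(−5 × 0.2383) = 3.21 × 0.3038 = 0.9751 mm.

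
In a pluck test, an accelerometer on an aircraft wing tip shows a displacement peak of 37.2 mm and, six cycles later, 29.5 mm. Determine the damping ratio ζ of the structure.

Logarithmic decrement δ = (1/n)·ln(x₀/x_n) = (1/6)·ln(37.2/29.5) = (1/6)·ln(1.261) = 0.03865.
ζ = δ/√(4π² + δ²) = 0.03865/√(39.48 + 0.00149) = 0.03865/6.283 = 0.006152.

0.00615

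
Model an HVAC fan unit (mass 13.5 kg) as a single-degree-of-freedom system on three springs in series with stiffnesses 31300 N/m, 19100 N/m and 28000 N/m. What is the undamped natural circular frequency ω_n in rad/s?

Series springs: 1/k_eq = 1/31300 + 1/19100 + 1/28000 = 0.0001200, so k_eq = 8332 N/m.
ω_n = √(k_eq/m) = √(8332/13.5) = √617.2 = 24.84 rad/s.

24.8 rad/s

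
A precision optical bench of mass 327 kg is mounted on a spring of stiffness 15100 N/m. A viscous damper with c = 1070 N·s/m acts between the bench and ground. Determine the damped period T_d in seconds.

0.953 s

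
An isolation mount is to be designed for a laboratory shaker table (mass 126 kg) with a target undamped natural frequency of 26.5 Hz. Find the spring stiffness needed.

3490000 N/m

ω_n = 2πf_n = 2π × 26.5 = 166.5 rad/s.
k = m·ω_n² = 126 × 166.5² = 126 × 27720 = 3493000 N/m.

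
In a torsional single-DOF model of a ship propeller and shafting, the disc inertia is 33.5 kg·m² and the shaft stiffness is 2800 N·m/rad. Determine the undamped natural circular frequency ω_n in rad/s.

ω_n = √(k_t/J) = √(2800/33.5) = √83.58 = 9.142 rad/s.

9.14 rad/s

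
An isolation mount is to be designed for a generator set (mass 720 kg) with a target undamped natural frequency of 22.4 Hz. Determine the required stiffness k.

14300000 N/m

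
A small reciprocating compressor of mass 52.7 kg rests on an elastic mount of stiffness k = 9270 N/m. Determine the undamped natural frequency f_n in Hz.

ω_n = √(k/m) = √(9270/52.7) = √175.9 = 13.26 rad/s.
f_n = ω_n/(2π) = 13.26/6.283 = 2.111 Hz.

2.11 Hz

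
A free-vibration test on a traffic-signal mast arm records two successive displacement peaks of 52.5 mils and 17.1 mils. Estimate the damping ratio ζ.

Logarithmic decrement δ = (1/n)·ln(x₀/x_n) = (1/1)·ln(52.5/17.1) = (1/1)·ln(3.070) = 1.122.
ζ = δ/√(4π² + δ²) = 1.122/√(39.48 + 1.26) = 1.122/6.383 = 0.1758.

0.176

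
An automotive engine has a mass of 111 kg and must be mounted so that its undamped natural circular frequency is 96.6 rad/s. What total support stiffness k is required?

1040000 N/m

k = m·ω_n² = 111 × 96.60² = 111 × 9332 = 1036000 N/m.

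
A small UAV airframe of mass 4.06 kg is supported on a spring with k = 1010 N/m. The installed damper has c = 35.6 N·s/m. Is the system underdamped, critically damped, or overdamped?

c_c = 2√(k·m) = 128.1 N·s/m; ζ = c/c_c = 35.6/128.1 = 0.278.
Since ζ < 1 the system is underdamped.

underdamped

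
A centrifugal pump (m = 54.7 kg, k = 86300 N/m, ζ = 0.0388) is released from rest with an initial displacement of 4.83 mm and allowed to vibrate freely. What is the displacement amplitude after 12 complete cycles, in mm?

0.259 mm

Logarithmic decrement δ = 2πζ/√(1 − ζ²) = 2π × 0.03880/√(1 − 0.00151) = 0.2440.
After n cycles, x_n/x₀ = e^(−nδ), so x_12 = 4.83 × e^(−12 × 0.2440) = 4.83 × 0.05352 = 0.2585 mm.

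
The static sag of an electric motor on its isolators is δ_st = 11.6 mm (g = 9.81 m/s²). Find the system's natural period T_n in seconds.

0.216 s

ω_n = √(g/δ_st) = √(9.81/0.0116) = √845.7 = 29.08 rad/s.
T_n = 2π/ω_n = 6.283/29.08 = 0.2161 s.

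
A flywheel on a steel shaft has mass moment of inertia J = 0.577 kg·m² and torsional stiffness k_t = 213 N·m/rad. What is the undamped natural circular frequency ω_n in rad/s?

19.2 rad/s

ω_n = √(k_t/J) = √(213/0.577) = √369.2 = 19.21 rad/s.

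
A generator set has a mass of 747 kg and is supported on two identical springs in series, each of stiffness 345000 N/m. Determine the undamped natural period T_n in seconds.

Series springs: 1/k_eq = 2/345000, so k_eq = 345000/2 = 172500 N/m.
ω_n = √(k_eq/m) = √(172500/747) = √230.9 = 15.20 rad/s.
T_n = 2π/ω_n = 6.283/15.20 = 0.4135 s.

0.413 s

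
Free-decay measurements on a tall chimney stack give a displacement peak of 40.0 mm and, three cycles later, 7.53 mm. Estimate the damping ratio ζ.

Logarithmic decrement δ = (1/n)·ln(x₀/x_n) = (1/3)·ln(40.0/7.53) = (1/3)·ln(5.312) = 0.5567.
ζ = δ/√(4π² + δ²) = 0.5567/√(39.48 + 0.310) = 0.5567/6.308 = 0.08825.

0.0882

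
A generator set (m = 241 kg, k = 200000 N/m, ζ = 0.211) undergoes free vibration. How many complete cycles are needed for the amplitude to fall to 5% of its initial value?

3 cycles

Logarithmic decrement δ = 2πζ/√(1 − ζ²) = 2π × 0.2110/√(1 − 0.0445) = 1.356.
x_n/x₀ = e^(−nδ) ≤ 0.05; take ln: n ≥ ln(1/0.05)/δ = 2.996/1.356 = 2.209.
So 3 complete cycles are required.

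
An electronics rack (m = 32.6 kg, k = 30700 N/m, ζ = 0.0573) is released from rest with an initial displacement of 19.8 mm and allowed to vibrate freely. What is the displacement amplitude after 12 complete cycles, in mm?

0.261 mm

Logarithmic decrement δ = 2πζ/√(1 − ζ²) = 2π × 0.05730/√(1 − 0.00328) = 0.3606.
After n cycles, x_n/x₀ = e^(−nδ), so x_12 = 19.8 × e^(−12 × 0.3606) = 19.8 × 0.01320 = 0.2614 mm.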